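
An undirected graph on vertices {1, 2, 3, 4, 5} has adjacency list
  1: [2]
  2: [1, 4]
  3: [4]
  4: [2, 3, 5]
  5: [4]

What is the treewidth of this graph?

1

A width-1 tree decomposition is:
Bags: B1 = {2, 4}  B2 = {3, 4}  B3 = {1, 2}  B4 = {4, 5}
Tree: B1–B2, B1–B3, B2–B4
Every bag has size at most 2, so the width is 2 − 1 = 1 and tw(G) ≤ 1. G has an edge, so its treewidth is at least 1. Therefore the treewidth is 1.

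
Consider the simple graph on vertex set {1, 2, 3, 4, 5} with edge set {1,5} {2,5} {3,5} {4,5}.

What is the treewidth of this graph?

A width-1 tree decomposition is:
Bags: B1 = {3, 5}  B2 = {1, 5}  B3 = {2, 5}  B4 = {4, 5}
Tree: B1–B2, B1–B3, B3–B4
Each bag holds 2 vertices, so the decomposition has width 1, which upper-bounds the treewidth. Since G has at least one edge (e.g. 3–5), it is not an edgeless graph, so tw(G) ≥ 1. Combining the bounds, tw(G) = 1.

1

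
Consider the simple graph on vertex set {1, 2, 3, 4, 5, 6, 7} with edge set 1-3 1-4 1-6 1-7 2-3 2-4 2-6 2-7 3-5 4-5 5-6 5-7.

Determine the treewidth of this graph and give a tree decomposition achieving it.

Treewidth 3.
One such decomposition:
Bags: B1 = {1, 2, 5, 7}  B2 = {1, 2, 3, 5}  B3 = {1, 2, 5, 6}  B4 = {1, 2, 4, 5}
Tree: B1–B2, B2–B3, B3–B4

The largest bag has 4 vertices, giving width 3; this decomposition certifies tw(G) ≤ 3. For the lower bound: the 4 vertex sets {2,7}, {3,5}, {1}, {6} are disjoint, each induces a connected subgraph, and every pair is joined by at least one edge of G. Contracting each set to a single vertex therefore yields K_{4} as a minor, and since treewidth is minor-monotone, tw(G) ≥ tw(K_{4}) = 3. Hence tw(G) = 3 exactly.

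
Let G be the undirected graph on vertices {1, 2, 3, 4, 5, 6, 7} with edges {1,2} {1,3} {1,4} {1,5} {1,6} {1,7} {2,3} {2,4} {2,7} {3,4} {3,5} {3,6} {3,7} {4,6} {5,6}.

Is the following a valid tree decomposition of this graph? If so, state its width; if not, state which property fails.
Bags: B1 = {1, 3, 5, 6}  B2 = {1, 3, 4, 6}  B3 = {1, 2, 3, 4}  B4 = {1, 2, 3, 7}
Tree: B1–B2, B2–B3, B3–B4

Yes; width 3.

Every vertex of G appears in some bag (union = {1, 2, 3, 4, 5, 6, 7}); every edge is covered by a bag; and for each vertex v the set of bags containing v is connected in the bag tree. The decomposition is therefore valid. The largest bag has 4 vertices, so the width is 3.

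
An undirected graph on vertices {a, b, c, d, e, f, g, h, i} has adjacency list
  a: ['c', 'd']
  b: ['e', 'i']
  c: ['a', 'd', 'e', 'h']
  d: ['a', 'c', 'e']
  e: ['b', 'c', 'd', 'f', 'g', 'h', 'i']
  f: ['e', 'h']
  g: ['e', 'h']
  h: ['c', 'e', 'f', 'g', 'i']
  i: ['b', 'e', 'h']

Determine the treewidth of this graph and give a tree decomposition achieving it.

Each bag holds 3 vertices, so the decomposition has width 2, which upper-bounds the treewidth. Conversely, {c, d, e} is a clique of size 3, and the vertices of any clique must share a bag in every tree decomposition; so some bag has ≥ 3 vertices and tw(G) ≥ 2. The upper and lower bounds meet at 2, so that is the treewidth.

Treewidth 2.
One optimal decomposition is:
Bags: B1 = {c, d, e}  B2 = {a, c, d}  B3 = {c, e, h}  B4 = {e, g, h}  B5 = {e, h, i}  B6 = {b, e, i}  B7 = {e, f, h}
Tree: B1–B2, B1–B3, B3–B4, B3–B5, B5–B6, B4–B7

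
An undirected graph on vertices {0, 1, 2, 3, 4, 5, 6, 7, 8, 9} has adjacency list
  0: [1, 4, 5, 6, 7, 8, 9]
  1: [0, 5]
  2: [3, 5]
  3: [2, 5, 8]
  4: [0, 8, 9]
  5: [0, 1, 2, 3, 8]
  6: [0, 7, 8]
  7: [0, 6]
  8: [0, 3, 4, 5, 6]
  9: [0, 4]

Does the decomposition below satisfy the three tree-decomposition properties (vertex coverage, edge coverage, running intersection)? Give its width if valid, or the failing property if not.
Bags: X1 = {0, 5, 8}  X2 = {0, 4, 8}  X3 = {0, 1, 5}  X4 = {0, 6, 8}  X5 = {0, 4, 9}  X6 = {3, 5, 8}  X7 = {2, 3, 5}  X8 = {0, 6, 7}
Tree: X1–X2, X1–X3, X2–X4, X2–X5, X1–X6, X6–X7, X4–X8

Every vertex of G appears in some bag (union = {0, 1, 2, 3, 4, 5, 6, 7, 8, 9}); every edge is covered by a bag; and for each vertex v the set of bags containing v is connected in the bag tree. The decomposition is therefore valid. The largest bag has 3 vertices, so the width is 2.

Yes; width 2.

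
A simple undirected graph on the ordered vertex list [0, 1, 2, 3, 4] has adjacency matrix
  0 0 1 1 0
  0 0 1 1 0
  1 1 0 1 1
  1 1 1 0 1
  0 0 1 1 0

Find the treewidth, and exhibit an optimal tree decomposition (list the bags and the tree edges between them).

Every bag has size at most 3, so the width is 3 − 1 = 2 and tw(G) ≤ 2. On the other hand G contains the 3-clique {0, 2, 3}. A clique must lie in a single bag of any decomposition, so no decomposition can have width below 2. Combining the bounds, tw(G) = 2.

Treewidth 2.
Bags: B1 = {0, 2, 3}  B2 = {1, 2, 3}  B3 = {2, 3, 4}
Tree: B1–B2, B2–B3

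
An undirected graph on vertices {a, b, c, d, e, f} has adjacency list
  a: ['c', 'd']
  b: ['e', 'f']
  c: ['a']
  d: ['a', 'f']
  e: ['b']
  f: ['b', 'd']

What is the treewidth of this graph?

A width-1 tree decomposition is:
Bags: B1 = {b, e}  B2 = {b, f}  B3 = {d, f}  B4 = {a, d}  B5 = {a, c}
Tree: B1–B2, B2–B3, B3–B4, B4–B5
The largest bag has 2 vertices, giving width 1; this decomposition certifies tw(G) ≤ 1. Any graph with an edge has treewidth ≥ 1, and G has the edge e–b. Combining the bounds, tw(G) = 1.

1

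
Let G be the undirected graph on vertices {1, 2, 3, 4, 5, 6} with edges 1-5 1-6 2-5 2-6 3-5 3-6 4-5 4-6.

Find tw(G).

A width-2 tree decomposition is:
Bags: B1 = {3, 5, 6}  B2 = {2, 5, 6}  B3 = {4, 5, 6}  B4 = {1, 5, 6}
Tree: B1–B2, B2–B3, B3–B4
Each bag holds 3 vertices, so the decomposition has width 2, which upper-bounds the treewidth. Since 3–5–2–6–3 is a cycle in G, G is not acyclic. Forests are exactly the graphs of treewidth ≤ 1, so tw(G) ≥ 2. Therefore the treewidth is 2.

2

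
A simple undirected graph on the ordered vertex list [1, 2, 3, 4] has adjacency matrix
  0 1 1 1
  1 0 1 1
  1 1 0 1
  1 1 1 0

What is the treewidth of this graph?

A width-3 tree decomposition is:
Bags: B1 = {1, 2, 3, 4}
Tree: (single bag)
A single bag containing all 4 vertices is trivially a valid decomposition of width 3. On the other hand G contains the 4-clique {1, 2, 3, 4}. A clique must lie in a single bag of any decomposition, so no decomposition can have width below 3. The upper and lower bounds meet at 3, so that is the treewidth.

3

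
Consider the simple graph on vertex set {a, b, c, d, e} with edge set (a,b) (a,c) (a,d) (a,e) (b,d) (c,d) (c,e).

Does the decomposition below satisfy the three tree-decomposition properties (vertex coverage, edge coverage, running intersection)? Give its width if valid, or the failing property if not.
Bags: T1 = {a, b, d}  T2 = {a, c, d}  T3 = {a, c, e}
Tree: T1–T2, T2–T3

Yes; width 2.

Vertex coverage: the bags together contain {a, b, c, d, e}, the full vertex set. Edge coverage: each edge of G has both endpoints in at least one bag. Running intersection: for every vertex, the bags containing it form a connected subtree. All three properties hold, so this is a valid tree decomposition of width max|bag| − 1 = 2, and hence tw(G) ≤ 2.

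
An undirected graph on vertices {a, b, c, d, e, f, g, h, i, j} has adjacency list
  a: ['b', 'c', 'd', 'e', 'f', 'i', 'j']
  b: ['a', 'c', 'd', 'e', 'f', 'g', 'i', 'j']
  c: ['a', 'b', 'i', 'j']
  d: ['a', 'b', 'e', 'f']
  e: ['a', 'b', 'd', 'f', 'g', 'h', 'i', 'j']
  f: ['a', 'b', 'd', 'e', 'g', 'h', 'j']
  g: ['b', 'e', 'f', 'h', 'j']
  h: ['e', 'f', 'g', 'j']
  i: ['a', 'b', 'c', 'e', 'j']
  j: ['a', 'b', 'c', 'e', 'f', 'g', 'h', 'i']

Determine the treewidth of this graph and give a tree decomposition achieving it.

Treewidth 4.
Bags: B1 = {a, b, e, f, j}  B2 = {a, b, d, e, f}  B3 = {b, e, f, g, j}  B4 = {a, b, e, i, j}  B5 = {e, f, g, h, j}  B6 = {a, b, c, i, j}
Tree: B1–B2, B1–B3, B1–B4, B3–B5, B4–B6

Every bag has size at most 5, so the width is 5 − 1 = 4 and tw(G) ≤ 4. Conversely, {e, f, g, h, j} is a clique of size 5, and the vertices of any clique must share a bag in every tree decomposition; so some bag has ≥ 5 vertices and tw(G) ≥ 4. The upper and lower bounds meet at 4, so that is the treewidth.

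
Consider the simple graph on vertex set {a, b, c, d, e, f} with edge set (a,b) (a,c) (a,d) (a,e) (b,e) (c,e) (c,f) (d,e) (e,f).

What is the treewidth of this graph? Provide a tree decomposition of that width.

The largest bag has 3 vertices, giving width 2; this decomposition certifies tw(G) ≤ 2. On the other hand G contains the 3-clique {a, d, e}. A clique must lie in a single bag of any decomposition, so no decomposition can have width below 2. Therefore the treewidth is 2.

Treewidth 2.
One optimal decomposition is:
Bags: B1 = {a, d, e}  B2 = {a, b, e}  B3 = {a, c, e}  B4 = {c, e, f}
Tree: B1–B2, B1–B3, B3–B4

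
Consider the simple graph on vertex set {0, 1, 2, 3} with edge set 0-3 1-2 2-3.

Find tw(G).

A width-1 tree decomposition is:
Bags: B1 = {1, 2}  B2 = {2, 3}  B3 = {0, 3}
Tree: B1–B2, B2–B3
The largest bag has 2 vertices, giving width 1; this decomposition certifies tw(G) ≤ 1. G has an edge, so its treewidth is at least 1. The upper and lower bounds meet at 1, so that is the treewidth.

1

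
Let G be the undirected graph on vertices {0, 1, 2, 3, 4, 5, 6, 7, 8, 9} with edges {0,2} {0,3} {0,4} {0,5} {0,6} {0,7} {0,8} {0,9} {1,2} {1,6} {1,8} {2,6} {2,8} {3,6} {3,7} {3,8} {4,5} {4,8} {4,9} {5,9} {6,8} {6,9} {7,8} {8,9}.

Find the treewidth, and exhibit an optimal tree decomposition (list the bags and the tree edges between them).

Treewidth 3.
One optimal decomposition is:
Bags: B1 = {0, 3, 6, 8}  B2 = {0, 2, 6, 8}  B3 = {0, 6, 8, 9}  B4 = {0, 4, 8, 9}  B5 = {0, 3, 7, 8}  B6 = {0, 4, 5, 9}  B7 = {1, 2, 6, 8}
Tree: B1–B2, B2–B3, B3–B4, B1–B5, B4–B6, B2–B7

Every bag has size at most 4, so the width is 4 − 1 = 3 and tw(G) ≤ 3. For the lower bound, the 4 vertices {0, 4, 8, 9} are pairwise adjacent, and any tree decomposition puts a clique entirely inside one bag — forcing width ≥ 3. Hence tw(G) = 3 exactly.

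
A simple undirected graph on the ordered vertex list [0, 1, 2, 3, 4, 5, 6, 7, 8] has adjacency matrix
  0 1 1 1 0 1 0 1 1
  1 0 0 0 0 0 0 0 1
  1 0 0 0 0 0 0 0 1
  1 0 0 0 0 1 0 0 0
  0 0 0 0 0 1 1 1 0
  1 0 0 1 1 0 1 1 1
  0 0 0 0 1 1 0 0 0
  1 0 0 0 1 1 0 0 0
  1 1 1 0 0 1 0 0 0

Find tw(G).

2

A width-2 tree decomposition is:
Bags: B1 = {4, 5, 7}  B2 = {0, 5, 7}  B3 = {0, 3, 5}  B4 = {0, 5, 8}  B5 = {0, 2, 8}  B6 = {4, 5, 6}  B7 = {0, 1, 8}
Tree: B1–B2, B2–B3, B3–B4, B4–B5, B1–B6, B4–B7
The largest bag has 3 vertices, giving width 2; this decomposition certifies tw(G) ≤ 2. On the other hand G contains the 3-clique {0, 1, 8}. A clique must lie in a single bag of any decomposition, so no decomposition can have width below 2. Hence tw(G) = 2 exactly.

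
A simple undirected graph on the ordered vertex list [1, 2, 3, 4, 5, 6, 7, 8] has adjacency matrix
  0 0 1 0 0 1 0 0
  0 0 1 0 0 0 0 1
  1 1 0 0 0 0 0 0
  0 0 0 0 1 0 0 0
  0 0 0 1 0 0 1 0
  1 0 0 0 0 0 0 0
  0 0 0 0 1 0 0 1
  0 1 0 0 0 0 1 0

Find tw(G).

A width-1 tree decomposition is:
Bags: B1 = {4, 5}  B2 = {5, 7}  B3 = {7, 8}  B4 = {2, 8}  B5 = {2, 3}  B6 = {1, 3}  B7 = {1, 6}
Tree: B1–B2, B2–B3, B3–B4, B4–B5, B5–B6, B6–B7
Every bag has size at most 2, so the width is 2 − 1 = 1 and tw(G) ≤ 1. Any graph with an edge has treewidth ≥ 1, and G has the edge 4–5. Therefore the treewidth is 1.

1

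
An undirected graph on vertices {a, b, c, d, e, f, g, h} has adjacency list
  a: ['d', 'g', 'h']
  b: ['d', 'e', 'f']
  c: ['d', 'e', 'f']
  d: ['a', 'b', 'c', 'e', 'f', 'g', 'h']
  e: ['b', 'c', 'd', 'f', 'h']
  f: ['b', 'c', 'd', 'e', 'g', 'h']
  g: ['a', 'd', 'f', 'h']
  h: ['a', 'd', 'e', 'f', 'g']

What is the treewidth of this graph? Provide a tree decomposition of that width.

The largest bag has 4 vertices, giving width 3; this decomposition certifies tw(G) ≤ 3. Conversely, {a, d, g, h} is a clique of size 4, and the vertices of any clique must share a bag in every tree decomposition; so some bag has ≥ 4 vertices and tw(G) ≥ 3. Hence tw(G) = 3 exactly.

Treewidth 3.
One such decomposition:
Bags: B1 = {d, e, f, h}  B2 = {d, f, g, h}  B3 = {c, d, e, f}  B4 = {b, d, e, f}  B5 = {a, d, g, h}
Tree: B1–B2, B1–B3, B3–B4, B2–B5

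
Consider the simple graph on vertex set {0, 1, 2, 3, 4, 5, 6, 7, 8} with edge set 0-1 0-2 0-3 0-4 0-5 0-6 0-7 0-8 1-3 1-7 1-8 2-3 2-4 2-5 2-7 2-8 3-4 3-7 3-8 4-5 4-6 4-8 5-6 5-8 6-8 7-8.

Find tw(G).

4

A width-4 tree decomposition is:
Bags: B1 = {0, 2, 4, 5, 8}  B2 = {0, 2, 3, 4, 8}  B3 = {0, 2, 3, 7, 8}  B4 = {0, 1, 3, 7, 8}  B5 = {0, 4, 5, 6, 8}
Tree: B1–B2, B2–B3, B3–B4, B1–B5
Each bag holds 5 vertices, so the decomposition has width 4, which upper-bounds the treewidth. Conversely, {0, 1, 3, 7, 8} is a clique of size 5, and the vertices of any clique must share a bag in every tree decomposition; so some bag has ≥ 5 vertices and tw(G) ≥ 4. The upper and lower bounds meet at 4, so that is the treewidth.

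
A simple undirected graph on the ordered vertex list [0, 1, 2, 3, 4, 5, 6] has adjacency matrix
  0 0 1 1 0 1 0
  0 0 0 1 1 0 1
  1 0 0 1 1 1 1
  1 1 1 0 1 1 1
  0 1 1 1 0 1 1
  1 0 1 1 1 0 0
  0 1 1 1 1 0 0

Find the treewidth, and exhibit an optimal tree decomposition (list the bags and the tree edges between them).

Treewidth 3.
One optimal decomposition is:
Bags: B1 = {2, 3, 4, 6}  B2 = {2, 3, 4, 5}  B3 = {1, 3, 4, 6}  B4 = {0, 2, 3, 5}
Tree: B1–B2, B1–B3, B2–B4

Each bag holds 4 vertices, so the decomposition has width 3, which upper-bounds the treewidth. For the lower bound, the 4 vertices {1, 3, 4, 6} are pairwise adjacent, and any tree decomposition puts a clique entirely inside one bag — forcing width ≥ 3. Therefore the treewidth is 3.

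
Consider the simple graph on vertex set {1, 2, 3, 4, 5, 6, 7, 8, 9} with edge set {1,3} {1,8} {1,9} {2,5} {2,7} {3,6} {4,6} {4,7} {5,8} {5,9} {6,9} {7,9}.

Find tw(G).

A width-3 tree decomposition is:
Bags: B1 = {1, 3, 4, 6}  B2 = {1, 4, 6, 9}  B3 = {1, 4, 7, 9}  B4 = {1, 7, 8, 9}  B5 = {5, 7, 8, 9}  B6 = {2, 5, 7, 8}
Tree: B1–B2, B2–B3, B3–B4, B4–B5, B5–B6
Each bag holds 4 vertices, so the decomposition has width 3, which upper-bounds the treewidth. For the lower bound: the 4 vertex sets {3,4,6}, {1}, {9}, {2,5,7,8} are disjoint, each induces a connected subgraph, and every pair is joined by at least one edge of G. Contracting each set to a single vertex therefore yields K_{4} as a minor, and since treewidth is minor-monotone, tw(G) ≥ tw(K_{4}) = 3. The upper and lower bounds meet at 3, so that is the treewidth.

3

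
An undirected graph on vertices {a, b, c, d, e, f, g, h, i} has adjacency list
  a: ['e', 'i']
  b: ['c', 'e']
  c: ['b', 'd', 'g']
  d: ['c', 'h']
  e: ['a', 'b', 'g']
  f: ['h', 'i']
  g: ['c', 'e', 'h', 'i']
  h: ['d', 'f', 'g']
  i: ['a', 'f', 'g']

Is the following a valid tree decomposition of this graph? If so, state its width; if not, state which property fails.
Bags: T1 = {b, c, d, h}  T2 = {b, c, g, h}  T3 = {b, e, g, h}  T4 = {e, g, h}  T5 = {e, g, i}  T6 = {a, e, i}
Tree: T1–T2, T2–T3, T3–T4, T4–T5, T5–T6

No — vertex f appears in no bag.

A tree decomposition must satisfy three properties: every vertex lies in some bag; for every edge, both endpoints lie together in some bag; and for every vertex, the bags containing it form a connected subtree. Here vertex f appears in no bag, so the decomposition is invalid.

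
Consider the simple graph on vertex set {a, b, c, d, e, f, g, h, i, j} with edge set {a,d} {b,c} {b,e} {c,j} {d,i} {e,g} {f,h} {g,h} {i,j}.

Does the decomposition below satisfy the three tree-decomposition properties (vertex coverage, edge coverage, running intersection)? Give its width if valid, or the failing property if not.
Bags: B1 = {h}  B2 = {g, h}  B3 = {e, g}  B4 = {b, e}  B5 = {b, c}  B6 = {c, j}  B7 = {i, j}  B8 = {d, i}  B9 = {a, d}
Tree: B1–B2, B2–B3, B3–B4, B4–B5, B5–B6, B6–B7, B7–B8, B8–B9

No — vertex f appears in no bag.

A tree decomposition must satisfy three properties: every vertex lies in some bag; for every edge, both endpoints lie together in some bag; and for every vertex, the bags containing it form a connected subtree. Here vertex f appears in no bag, so the decomposition is invalid.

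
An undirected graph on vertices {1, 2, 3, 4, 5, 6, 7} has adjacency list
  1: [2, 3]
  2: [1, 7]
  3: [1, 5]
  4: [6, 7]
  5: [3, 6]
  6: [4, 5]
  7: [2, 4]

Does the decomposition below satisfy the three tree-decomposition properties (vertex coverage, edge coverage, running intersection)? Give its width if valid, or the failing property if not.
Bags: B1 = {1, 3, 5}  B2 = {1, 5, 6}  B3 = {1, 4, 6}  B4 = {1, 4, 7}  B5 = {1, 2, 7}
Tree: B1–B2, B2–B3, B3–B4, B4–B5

Yes; width 2.

Vertex coverage: the bags together contain {1, 2, 3, 4, 5, 6, 7}, the full vertex set. Edge coverage: each edge of G has both endpoints in at least one bag. Running intersection: for every vertex, the bags containing it form a connected subtree. All three properties hold, so this is a valid tree decomposition of width max|bag| − 1 = 2, and hence tw(G) ≤ 2.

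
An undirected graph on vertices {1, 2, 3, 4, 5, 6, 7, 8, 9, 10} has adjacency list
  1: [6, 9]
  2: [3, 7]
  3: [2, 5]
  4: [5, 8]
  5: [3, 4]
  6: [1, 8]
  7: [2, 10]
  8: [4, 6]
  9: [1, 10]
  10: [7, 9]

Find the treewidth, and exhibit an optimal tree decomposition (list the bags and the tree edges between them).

Treewidth 2.
One such decomposition:
Bags: B1 = {1, 9, 10}  B2 = {1, 6, 10}  B3 = {6, 8, 10}  B4 = {4, 8, 10}  B5 = {4, 5, 10}  B6 = {3, 5, 10}  B7 = {2, 3, 10}  B8 = {2, 7, 10}
Tree: B1–B2, B2–B3, B3–B4, B4–B5, B5–B6, B6–B7, B7–B8

Every bag has size at most 3, so the width is 3 − 1 = 2 and tw(G) ≤ 2. For the lower bound, G contains the cycle 10–9–1–6–8–4–5–3–2–7–10, so G is not a forest; only forests have treewidth ≤ 1, hence tw(G) ≥ 2. The upper and lower bounds meet at 2, so that is the treewidth.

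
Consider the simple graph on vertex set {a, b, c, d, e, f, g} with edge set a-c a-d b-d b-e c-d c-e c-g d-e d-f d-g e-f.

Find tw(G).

2

A width-2 tree decomposition is:
Bags: B1 = {d, e, f}  B2 = {c, d, e}  B3 = {a, c, d}  B4 = {b, d, e}  B5 = {c, d, g}
Tree: B1–B2, B2–B3, B2–B4, B2–B5
Every bag has size at most 3, so the width is 3 − 1 = 2 and tw(G) ≤ 2. For the lower bound, the 3 vertices {c, d, g} are pairwise adjacent, and any tree decomposition puts a clique entirely inside one bag — forcing width ≥ 2. Combining the bounds, tw(G) = 2.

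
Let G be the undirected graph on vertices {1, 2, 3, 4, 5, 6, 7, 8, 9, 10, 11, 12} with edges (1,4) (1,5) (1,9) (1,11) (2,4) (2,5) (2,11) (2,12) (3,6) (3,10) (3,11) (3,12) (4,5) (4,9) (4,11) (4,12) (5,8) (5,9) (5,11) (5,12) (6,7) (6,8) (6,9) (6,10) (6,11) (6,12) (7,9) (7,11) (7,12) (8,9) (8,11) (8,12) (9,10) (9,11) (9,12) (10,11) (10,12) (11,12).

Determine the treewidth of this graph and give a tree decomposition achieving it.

Treewidth 4.
One such decomposition:
Bags: B1 = {5, 8, 9, 11, 12}  B2 = {6, 8, 9, 11, 12}  B3 = {4, 5, 9, 11, 12}  B4 = {6, 9, 10, 11, 12}  B5 = {3, 6, 10, 11, 12}  B6 = {1, 4, 5, 9, 11}  B7 = {6, 7, 9, 11, 12}  B8 = {2, 4, 5, 11, 12}
Tree: B1–B2, B1–B3, B2–B4, B4–B5, B3–B6, B4–B7, B3–B8

Each bag holds 5 vertices, so the decomposition has width 4, which upper-bounds the treewidth. Conversely, {1, 4, 5, 9, 11} is a clique of size 5, and the vertices of any clique must share a bag in every tree decomposition; so some bag has ≥ 5 vertices and tw(G) ≥ 4. Therefore the treewidth is 4.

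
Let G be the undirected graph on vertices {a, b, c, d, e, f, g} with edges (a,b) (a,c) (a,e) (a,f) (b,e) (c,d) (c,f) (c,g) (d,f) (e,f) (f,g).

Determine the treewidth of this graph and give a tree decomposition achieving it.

Every bag has size at most 3, so the width is 3 − 1 = 2 and tw(G) ≤ 2. Conversely, {a, e, f} is a clique of size 3, and the vertices of any clique must share a bag in every tree decomposition; so some bag has ≥ 3 vertices and tw(G) ≥ 2. Combining the bounds, tw(G) = 2.

Treewidth 2.
One optimal decomposition is:
Bags: B1 = {a, c, f}  B2 = {c, f, g}  B3 = {c, d, f}  B4 = {a, e, f}  B5 = {a, b, e}
Tree: B1–B2, B2–B3, B1–B4, B4–B5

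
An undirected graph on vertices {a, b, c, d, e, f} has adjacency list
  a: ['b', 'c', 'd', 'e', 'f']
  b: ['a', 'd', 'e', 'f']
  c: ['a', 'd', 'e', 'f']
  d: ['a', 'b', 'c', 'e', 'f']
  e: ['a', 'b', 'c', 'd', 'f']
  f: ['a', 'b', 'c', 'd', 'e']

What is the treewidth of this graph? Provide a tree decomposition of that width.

Each bag holds 5 vertices, so the decomposition has width 4, which upper-bounds the treewidth. Conversely, {a, c, d, e, f} is a clique of size 5, and the vertices of any clique must share a bag in every tree decomposition; so some bag has ≥ 5 vertices and tw(G) ≥ 4. Hence tw(G) = 4 exactly.

Treewidth 4.
One optimal decomposition is:
Bags: B1 = {a, b, d, e, f}  B2 = {a, c, d, e, f}
Tree: B1–B2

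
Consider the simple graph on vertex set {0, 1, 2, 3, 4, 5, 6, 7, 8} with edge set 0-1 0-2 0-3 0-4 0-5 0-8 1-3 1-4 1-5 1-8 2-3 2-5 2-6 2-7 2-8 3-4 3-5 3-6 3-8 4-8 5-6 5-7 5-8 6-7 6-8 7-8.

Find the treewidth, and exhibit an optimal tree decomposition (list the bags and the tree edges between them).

The largest bag has 5 vertices, giving width 4; this decomposition certifies tw(G) ≤ 4. For the lower bound, the 5 vertices {0, 1, 3, 4, 8} are pairwise adjacent, and any tree decomposition puts a clique entirely inside one bag — forcing width ≥ 4. Therefore the treewidth is 4.

Treewidth 4.
One such decomposition:
Bags: B1 = {0, 2, 3, 5, 8}  B2 = {0, 1, 3, 5, 8}  B3 = {0, 1, 3, 4, 8}  B4 = {2, 3, 5, 6, 8}  B5 = {2, 5, 6, 7, 8}
Tree: B1–B2, B2–B3, B1–B4, B4–B5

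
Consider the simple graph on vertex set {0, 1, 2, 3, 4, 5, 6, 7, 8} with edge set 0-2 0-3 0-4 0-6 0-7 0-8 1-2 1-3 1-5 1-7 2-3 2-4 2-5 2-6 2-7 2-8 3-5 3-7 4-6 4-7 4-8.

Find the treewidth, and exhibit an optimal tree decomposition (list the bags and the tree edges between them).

Treewidth 3.
Bags: B1 = {0, 2, 4, 7}  B2 = {0, 2, 3, 7}  B3 = {0, 2, 4, 8}  B4 = {1, 2, 3, 7}  B5 = {1, 2, 3, 5}  B6 = {0, 2, 4, 6}
Tree: B1–B2, B1–B3, B2–B4, B4–B5, B1–B6

The largest bag has 4 vertices, giving width 3; this decomposition certifies tw(G) ≤ 3. Conversely, {0, 2, 3, 7} is a clique of size 4, and the vertices of any clique must share a bag in every tree decomposition; so some bag has ≥ 4 vertices and tw(G) ≥ 3. Combining the bounds, tw(G) = 3.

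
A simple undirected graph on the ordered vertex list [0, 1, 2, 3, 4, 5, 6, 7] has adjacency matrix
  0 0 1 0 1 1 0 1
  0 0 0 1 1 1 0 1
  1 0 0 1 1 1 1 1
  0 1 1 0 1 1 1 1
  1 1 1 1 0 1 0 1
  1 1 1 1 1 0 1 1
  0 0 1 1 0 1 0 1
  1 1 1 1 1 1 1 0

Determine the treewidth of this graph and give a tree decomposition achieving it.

Each bag holds 5 vertices, so the decomposition has width 4, which upper-bounds the treewidth. Conversely, {1, 3, 4, 5, 7} is a clique of size 5, and the vertices of any clique must share a bag in every tree decomposition; so some bag has ≥ 5 vertices and tw(G) ≥ 4. Therefore the treewidth is 4.

Treewidth 4.
Bags: B1 = {2, 3, 4, 5, 7}  B2 = {1, 3, 4, 5, 7}  B3 = {2, 3, 5, 6, 7}  B4 = {0, 2, 4, 5, 7}
Tree: B1–B2, B1–B3, B1–B4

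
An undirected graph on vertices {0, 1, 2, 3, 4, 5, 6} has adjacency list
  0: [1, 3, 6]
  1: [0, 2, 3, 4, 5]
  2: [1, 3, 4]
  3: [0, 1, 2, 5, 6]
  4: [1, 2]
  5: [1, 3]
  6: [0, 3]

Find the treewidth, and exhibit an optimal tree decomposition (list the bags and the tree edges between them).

Treewidth 2.
One such decomposition:
Bags: B1 = {1, 2, 3}  B2 = {1, 2, 4}  B3 = {0, 1, 3}  B4 = {0, 3, 6}  B5 = {1, 3, 5}
Tree: B1–B2, B1–B3, B3–B4, B3–B5

Every bag has size at most 3, so the width is 3 − 1 = 2 and tw(G) ≤ 2. On the other hand G contains the 3-clique {0, 1, 3}. A clique must lie in a single bag of any decomposition, so no decomposition can have width below 2. Hence tw(G) = 2 exactly.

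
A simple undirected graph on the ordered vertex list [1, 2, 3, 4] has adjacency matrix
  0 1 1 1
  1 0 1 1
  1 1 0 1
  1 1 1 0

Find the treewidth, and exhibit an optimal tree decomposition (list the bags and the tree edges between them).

Treewidth 3.
One optimal decomposition is:
Bags: B1 = {1, 2, 3, 4}
Tree: (single bag)

A single bag containing all 4 vertices is trivially a valid decomposition of width 3. For the lower bound, the 4 vertices {1, 2, 3, 4} are pairwise adjacent, and any tree decomposition puts a clique entirely inside one bag — forcing width ≥ 3. Therefore the treewidth is 3.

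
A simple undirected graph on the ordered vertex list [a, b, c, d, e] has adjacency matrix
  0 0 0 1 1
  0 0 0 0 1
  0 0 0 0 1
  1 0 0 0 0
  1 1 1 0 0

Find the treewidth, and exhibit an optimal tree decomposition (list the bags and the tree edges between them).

Every bag has size at most 2, so the width is 2 − 1 = 1 and tw(G) ≤ 1. Any graph with an edge has treewidth ≥ 1, and G has the edge a–d. The upper and lower bounds meet at 1, so that is the treewidth.

Treewidth 1.
One optimal decomposition is:
Bags: B1 = {a, d}  B2 = {a, e}  B3 = {c, e}  B4 = {b, e}
Tree: B1–B2, B2–B3, B2–B4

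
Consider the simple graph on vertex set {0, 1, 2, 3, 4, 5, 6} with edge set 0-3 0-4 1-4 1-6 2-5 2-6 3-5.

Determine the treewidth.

2

A width-2 tree decomposition is:
Bags: B1 = {2, 5, 6}  B2 = {1, 5, 6}  B3 = {1, 4, 5}  B4 = {0, 4, 5}  B5 = {0, 3, 5}
Tree: B1–B2, B2–B3, B3–B4, B4–B5
Each bag holds 3 vertices, so the decomposition has width 2, which upper-bounds the treewidth. Since 5–2–6–1–4–0–3–5 is a cycle in G, G is not acyclic. Forests are exactly the graphs of treewidth ≤ 1, so tw(G) ≥ 2. The upper and lower bounds meet at 2, so that is the treewidth.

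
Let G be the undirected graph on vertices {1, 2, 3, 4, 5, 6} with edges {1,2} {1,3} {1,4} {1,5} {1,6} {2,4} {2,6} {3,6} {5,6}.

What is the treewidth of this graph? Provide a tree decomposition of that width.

Each bag holds 3 vertices, so the decomposition has width 2, which upper-bounds the treewidth. On the other hand G contains the 3-clique {1, 2, 4}. A clique must lie in a single bag of any decomposition, so no decomposition can have width below 2. Therefore the treewidth is 2.

Treewidth 2.
Bags: B1 = {1, 2, 6}  B2 = {1, 2, 4}  B3 = {1, 3, 6}  B4 = {1, 5, 6}
Tree: B1–B2, B1–B3, B1–B4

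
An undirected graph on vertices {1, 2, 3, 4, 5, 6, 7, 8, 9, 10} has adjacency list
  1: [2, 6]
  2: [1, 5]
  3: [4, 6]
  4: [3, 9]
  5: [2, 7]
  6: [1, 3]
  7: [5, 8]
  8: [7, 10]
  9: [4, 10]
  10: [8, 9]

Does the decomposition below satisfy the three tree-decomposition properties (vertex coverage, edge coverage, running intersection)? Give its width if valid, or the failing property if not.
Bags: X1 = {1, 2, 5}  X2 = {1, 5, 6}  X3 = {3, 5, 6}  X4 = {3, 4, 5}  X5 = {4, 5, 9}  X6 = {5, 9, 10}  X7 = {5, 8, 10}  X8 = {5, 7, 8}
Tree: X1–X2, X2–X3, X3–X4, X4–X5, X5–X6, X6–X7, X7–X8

Checking the three conditions: (i) the bags cover all of {1, 2, 3, 4, 5, 6, 7, 8, 9, 10}; (ii) for each edge, some bag contains both endpoints; (iii) the bags containing any fixed vertex form a subtree. All hold, so the decomposition is valid with width 3 − 1 = 2.

Yes; width 2.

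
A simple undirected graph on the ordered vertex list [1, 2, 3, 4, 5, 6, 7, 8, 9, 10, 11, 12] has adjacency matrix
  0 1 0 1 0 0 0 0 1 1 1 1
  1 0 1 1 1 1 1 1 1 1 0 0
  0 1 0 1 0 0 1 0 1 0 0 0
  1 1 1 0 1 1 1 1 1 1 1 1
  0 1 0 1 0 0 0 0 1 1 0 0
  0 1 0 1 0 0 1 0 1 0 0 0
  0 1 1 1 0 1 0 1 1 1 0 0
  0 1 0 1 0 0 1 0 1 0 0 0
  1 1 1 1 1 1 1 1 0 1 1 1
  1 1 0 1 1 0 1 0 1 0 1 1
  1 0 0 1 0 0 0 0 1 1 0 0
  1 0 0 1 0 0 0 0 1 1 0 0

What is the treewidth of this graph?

4

A width-4 tree decomposition is:
Bags: B1 = {2, 4, 7, 9, 10}  B2 = {2, 3, 4, 7, 9}  B3 = {2, 4, 6, 7, 9}  B4 = {2, 4, 5, 9, 10}  B5 = {1, 2, 4, 9, 10}  B6 = {1, 4, 9, 10, 11}  B7 = {2, 4, 7, 8, 9}  B8 = {1, 4, 9, 10, 12}
Tree: B1–B2, B1–B3, B1–B4, B4–B5, B5–B6, B3–B7, B5–B8
The largest bag has 5 vertices, giving width 4; this decomposition certifies tw(G) ≤ 4. For the lower bound, the 5 vertices {1, 2, 4, 9, 10} are pairwise adjacent, and any tree decomposition puts a clique entirely inside one bag — forcing width ≥ 4. Combining the bounds, tw(G) = 4.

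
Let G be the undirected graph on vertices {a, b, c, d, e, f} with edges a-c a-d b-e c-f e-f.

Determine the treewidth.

A width-1 tree decomposition is:
Bags: B1 = {b, e}  B2 = {e, f}  B3 = {c, f}  B4 = {a, c}  B5 = {a, d}
Tree: B1–B2, B2–B3, B3–B4, B4–B5
The largest bag has 2 vertices, giving width 1; this decomposition certifies tw(G) ≤ 1. G has an edge, so its treewidth is at least 1. Hence tw(G) = 1 exactly.

1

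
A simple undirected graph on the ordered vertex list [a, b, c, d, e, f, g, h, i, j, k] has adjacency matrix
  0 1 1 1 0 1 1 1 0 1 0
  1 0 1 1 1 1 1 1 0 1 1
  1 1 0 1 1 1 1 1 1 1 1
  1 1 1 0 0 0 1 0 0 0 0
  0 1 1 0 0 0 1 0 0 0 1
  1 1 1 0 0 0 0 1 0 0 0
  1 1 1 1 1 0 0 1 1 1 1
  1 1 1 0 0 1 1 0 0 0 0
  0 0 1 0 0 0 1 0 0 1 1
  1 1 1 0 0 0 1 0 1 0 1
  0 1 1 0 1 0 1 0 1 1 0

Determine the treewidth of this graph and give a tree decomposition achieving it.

Treewidth 4.
One optimal decomposition is:
Bags: B1 = {a, b, c, d, g}  B2 = {a, b, c, g, h}  B3 = {a, b, c, f, h}  B4 = {a, b, c, g, j}  B5 = {b, c, g, j, k}  B6 = {c, g, i, j, k}  B7 = {b, c, e, g, k}
Tree: B1–B2, B2–B3, B1–B4, B4–B5, B5–B6, B5–B7

Each bag holds 5 vertices, so the decomposition has width 4, which upper-bounds the treewidth. Conversely, {b, c, e, g, k} is a clique of size 5, and the vertices of any clique must share a bag in every tree decomposition; so some bag has ≥ 5 vertices and tw(G) ≥ 4. The upper and lower bounds meet at 4, so that is the treewidth.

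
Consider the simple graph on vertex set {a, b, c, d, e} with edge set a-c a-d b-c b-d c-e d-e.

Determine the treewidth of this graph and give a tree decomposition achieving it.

Each bag holds 3 vertices, so the decomposition has width 2, which upper-bounds the treewidth. Since c–a–d–b–c is a cycle in G, G is not acyclic. Forests are exactly the graphs of treewidth ≤ 1, so tw(G) ≥ 2. Combining the bounds, tw(G) = 2.

Treewidth 2.
One optimal decomposition is:
Bags: B1 = {a, c, d}  B2 = {b, c, d}  B3 = {c, d, e}
Tree: B1–B2, B2–B3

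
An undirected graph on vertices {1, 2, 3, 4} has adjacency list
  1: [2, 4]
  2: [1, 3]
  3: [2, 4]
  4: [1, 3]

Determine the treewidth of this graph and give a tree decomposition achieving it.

Treewidth 2.
One such decomposition:
Bags: B1 = {1, 3, 4}  B2 = {1, 2, 3}
Tree: B1–B2

Each bag holds 3 vertices, so the decomposition has width 2, which upper-bounds the treewidth. The edges 3–4–1–2–3 form a cycle, so G is not a tree and its treewidth is at least 2. Therefore the treewidth is 2.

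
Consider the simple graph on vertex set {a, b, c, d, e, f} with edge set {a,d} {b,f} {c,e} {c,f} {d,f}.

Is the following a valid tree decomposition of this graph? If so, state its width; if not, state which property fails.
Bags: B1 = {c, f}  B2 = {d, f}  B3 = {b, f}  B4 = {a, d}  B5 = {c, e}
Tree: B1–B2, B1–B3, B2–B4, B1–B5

Checking the three conditions: (i) the bags cover all of {a, b, c, d, e, f}; (ii) for each edge, some bag contains both endpoints; (iii) the bags containing any fixed vertex form a subtree. All hold, so the decomposition is valid with width 2 − 1 = 1.

Yes; width 1.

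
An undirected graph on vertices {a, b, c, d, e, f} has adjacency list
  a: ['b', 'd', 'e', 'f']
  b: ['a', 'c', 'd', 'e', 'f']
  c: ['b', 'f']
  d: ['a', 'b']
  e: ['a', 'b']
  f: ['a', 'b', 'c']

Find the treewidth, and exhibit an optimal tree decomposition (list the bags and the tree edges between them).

Treewidth 2.
Bags: B1 = {b, c, f}  B2 = {a, b, f}  B3 = {a, b, d}  B4 = {a, b, e}
Tree: B1–B2, B2–B3, B2–B4

Every bag has size at most 3, so the width is 3 − 1 = 2 and tw(G) ≤ 2. For the lower bound, the 3 vertices {b, c, f} are pairwise adjacent, and any tree decomposition puts a clique entirely inside one bag — forcing width ≥ 2. Therefore the treewidth is 2.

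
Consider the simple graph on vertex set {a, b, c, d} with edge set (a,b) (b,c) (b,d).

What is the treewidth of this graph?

1

A width-1 tree decomposition is:
Bags: B1 = {b, c}  B2 = {b, d}  B3 = {a, b}
Tree: B1–B2, B1–B3
Every bag has size at most 2, so the width is 2 − 1 = 1 and tw(G) ≤ 1. G has an edge, so its treewidth is at least 1. The upper and lower bounds meet at 1, so that is the treewidth.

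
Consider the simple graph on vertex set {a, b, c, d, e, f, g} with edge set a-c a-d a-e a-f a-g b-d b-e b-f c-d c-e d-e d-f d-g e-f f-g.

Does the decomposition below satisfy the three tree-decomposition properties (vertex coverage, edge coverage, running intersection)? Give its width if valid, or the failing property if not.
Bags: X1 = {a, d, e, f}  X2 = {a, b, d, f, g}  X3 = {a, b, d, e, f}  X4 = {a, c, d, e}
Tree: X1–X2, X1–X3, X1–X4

A tree decomposition must satisfy three properties: every vertex lies in some bag; for every edge, both endpoints lie together in some bag; and for every vertex, the bags containing it form a connected subtree. Here bags containing vertex b are not connected in the tree, so the decomposition is invalid.

No — bags containing vertex b are not connected in the tree.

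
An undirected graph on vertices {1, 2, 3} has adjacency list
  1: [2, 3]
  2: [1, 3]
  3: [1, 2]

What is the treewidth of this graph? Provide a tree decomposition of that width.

A single bag containing all 3 vertices is trivially a valid decomposition of width 2. For the lower bound, the 3 vertices {1, 2, 3} are pairwise adjacent, and any tree decomposition puts a clique entirely inside one bag — forcing width ≥ 2. Combining the bounds, tw(G) = 2.

Treewidth 2.
One optimal decomposition is:
Bags: B1 = {1, 2, 3}
Tree: (single bag)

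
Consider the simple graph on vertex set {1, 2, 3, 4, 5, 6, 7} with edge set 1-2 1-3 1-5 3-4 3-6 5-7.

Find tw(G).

A width-1 tree decomposition is:
Bags: B1 = {1, 5}  B2 = {1, 2}  B3 = {1, 3}  B4 = {5, 7}  B5 = {3, 6}  B6 = {3, 4}
Tree: B1–B2, B1–B3, B1–B4, B3–B5, B5–B6
The largest bag has 2 vertices, giving width 1; this decomposition certifies tw(G) ≤ 1. G has an edge, so its treewidth is at least 1. The upper and lower bounds meet at 1, so that is the treewidth.

1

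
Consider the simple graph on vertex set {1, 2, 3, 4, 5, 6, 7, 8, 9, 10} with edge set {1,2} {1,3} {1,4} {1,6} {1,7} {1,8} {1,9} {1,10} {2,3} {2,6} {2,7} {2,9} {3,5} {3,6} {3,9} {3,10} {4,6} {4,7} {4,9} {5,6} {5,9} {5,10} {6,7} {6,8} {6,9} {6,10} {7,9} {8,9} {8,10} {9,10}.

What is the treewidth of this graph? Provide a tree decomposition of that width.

Treewidth 4.
One optimal decomposition is:
Bags: B1 = {1, 2, 6, 7, 9}  B2 = {1, 2, 3, 6, 9}  B3 = {1, 4, 6, 7, 9}  B4 = {1, 3, 6, 9, 10}  B5 = {1, 6, 8, 9, 10}  B6 = {3, 5, 6, 9, 10}
Tree: B1–B2, B1–B3, B2–B4, B4–B5, B4–B6

The largest bag has 5 vertices, giving width 4; this decomposition certifies tw(G) ≤ 4. Conversely, {1, 6, 8, 9, 10} is a clique of size 5, and the vertices of any clique must share a bag in every tree decomposition; so some bag has ≥ 5 vertices and tw(G) ≥ 4. Therefore the treewidth is 4.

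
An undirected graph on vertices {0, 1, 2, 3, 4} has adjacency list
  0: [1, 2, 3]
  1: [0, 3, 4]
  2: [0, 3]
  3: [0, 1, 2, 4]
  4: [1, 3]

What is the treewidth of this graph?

2

A width-2 tree decomposition is:
Bags: B1 = {0, 1, 3}  B2 = {1, 3, 4}  B3 = {0, 2, 3}
Tree: B1–B2, B1–B3
Every bag has size at most 3, so the width is 3 − 1 = 2 and tw(G) ≤ 2. Conversely, {0, 1, 3} is a clique of size 3, and the vertices of any clique must share a bag in every tree decomposition; so some bag has ≥ 3 vertices and tw(G) ≥ 2. Hence tw(G) = 2 exactly.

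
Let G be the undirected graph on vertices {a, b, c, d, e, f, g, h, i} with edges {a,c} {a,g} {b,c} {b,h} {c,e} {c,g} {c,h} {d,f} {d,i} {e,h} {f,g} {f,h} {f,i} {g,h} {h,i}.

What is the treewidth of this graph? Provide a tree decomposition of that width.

Each bag holds 3 vertices, so the decomposition has width 2, which upper-bounds the treewidth. On the other hand G contains the 3-clique {d, f, i}. A clique must lie in a single bag of any decomposition, so no decomposition can have width below 2. Hence tw(G) = 2 exactly.

Treewidth 2.
One optimal decomposition is:
Bags: B1 = {c, g, h}  B2 = {a, c, g}  B3 = {f, g, h}  B4 = {f, h, i}  B5 = {b, c, h}  B6 = {d, f, i}  B7 = {c, e, h}
Tree: B1–B2, B1–B3, B3–B4, B1–B5, B4–B6, B5–B7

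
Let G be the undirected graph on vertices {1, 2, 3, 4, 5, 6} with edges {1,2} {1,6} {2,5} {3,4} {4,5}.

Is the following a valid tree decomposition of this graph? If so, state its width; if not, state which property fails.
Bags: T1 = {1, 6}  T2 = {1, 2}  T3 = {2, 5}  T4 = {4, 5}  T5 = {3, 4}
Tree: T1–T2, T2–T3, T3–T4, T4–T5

Yes; width 1.

Checking the three conditions: (i) the bags cover all of {1, 2, 3, 4, 5, 6}; (ii) for each edge, some bag contains both endpoints; (iii) the bags containing any fixed vertex form a subtree. All hold, so the decomposition is valid with width 2 − 1 = 1.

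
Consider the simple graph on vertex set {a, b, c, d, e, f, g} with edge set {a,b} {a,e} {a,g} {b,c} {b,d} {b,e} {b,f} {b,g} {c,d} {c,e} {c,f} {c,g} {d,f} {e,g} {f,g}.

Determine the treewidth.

A width-3 tree decomposition is:
Bags: B1 = {b, c, d, f}  B2 = {b, c, f, g}  B3 = {b, c, e, g}  B4 = {a, b, e, g}
Tree: B1–B2, B2–B3, B3–B4
Every bag has size at most 4, so the width is 4 − 1 = 3 and tw(G) ≤ 3. On the other hand G contains the 4-clique {b, c, d, f}. A clique must lie in a single bag of any decomposition, so no decomposition can have width below 3. Hence tw(G) = 3 exactly.

3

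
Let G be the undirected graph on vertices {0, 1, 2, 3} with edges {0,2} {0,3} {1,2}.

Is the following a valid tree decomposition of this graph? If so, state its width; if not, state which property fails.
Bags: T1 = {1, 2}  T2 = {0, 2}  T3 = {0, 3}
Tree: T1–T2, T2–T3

Yes; width 1.

Checking the three conditions: (i) the bags cover all of {0, 1, 2, 3}; (ii) for each edge, some bag contains both endpoints; (iii) the bags containing any fixed vertex form a subtree. All hold, so the decomposition is valid with width 2 − 1 = 1.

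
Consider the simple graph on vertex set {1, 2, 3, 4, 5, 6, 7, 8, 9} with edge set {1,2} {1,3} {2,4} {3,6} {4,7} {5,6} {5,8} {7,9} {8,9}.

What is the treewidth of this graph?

A width-2 tree decomposition is:
Bags: B1 = {1, 3, 6}  B2 = {1, 5, 6}  B3 = {1, 5, 8}  B4 = {1, 8, 9}  B5 = {1, 7, 9}  B6 = {1, 4, 7}  B7 = {1, 2, 4}
Tree: B1–B2, B2–B3, B3–B4, B4–B5, B5–B6, B6–B7
Every bag has size at most 3, so the width is 3 − 1 = 2 and tw(G) ≤ 2. Since 1–3–6–5–8–9–7–4–2–1 is a cycle in G, G is not acyclic. Forests are exactly the graphs of treewidth ≤ 1, so tw(G) ≥ 2. The upper and lower bounds meet at 2, so that is the treewidth.

2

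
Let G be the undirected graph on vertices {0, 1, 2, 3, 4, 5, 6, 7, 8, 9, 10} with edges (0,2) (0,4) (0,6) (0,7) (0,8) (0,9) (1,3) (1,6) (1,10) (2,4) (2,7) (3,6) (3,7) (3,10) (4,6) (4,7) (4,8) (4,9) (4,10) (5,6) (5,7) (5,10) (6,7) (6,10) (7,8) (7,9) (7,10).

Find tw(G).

3

A width-3 tree decomposition is:
Bags: B1 = {0, 4, 6, 7}  B2 = {4, 6, 7, 10}  B3 = {0, 4, 7, 9}  B4 = {0, 4, 7, 8}  B5 = {5, 6, 7, 10}  B6 = {3, 6, 7, 10}  B7 = {1, 3, 6, 10}  B8 = {0, 2, 4, 7}
Tree: B1–B2, B1–B3, B1–B4, B2–B5, B5–B6, B6–B7, B4–B8
The largest bag has 4 vertices, giving width 3; this decomposition certifies tw(G) ≤ 3. For the lower bound, the 4 vertices {1, 3, 6, 10} are pairwise adjacent, and any tree decomposition puts a clique entirely inside one bag — forcing width ≥ 3. Therefore the treewidth is 3.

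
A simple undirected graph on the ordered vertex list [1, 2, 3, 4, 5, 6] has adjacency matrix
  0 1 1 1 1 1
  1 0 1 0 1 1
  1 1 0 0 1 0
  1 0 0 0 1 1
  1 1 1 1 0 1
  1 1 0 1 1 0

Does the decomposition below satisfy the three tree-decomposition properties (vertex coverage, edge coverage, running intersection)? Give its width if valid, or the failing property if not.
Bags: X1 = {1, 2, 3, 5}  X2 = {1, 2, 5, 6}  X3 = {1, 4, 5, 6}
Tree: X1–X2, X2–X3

Vertex coverage: the bags together contain {1, 2, 3, 4, 5, 6}, the full vertex set. Edge coverage: each edge of G has both endpoints in at least one bag. Running intersection: for every vertex, the bags containing it form a connected subtree. All three properties hold, so this is a valid tree decomposition of width max|bag| − 1 = 3, and hence tw(G) ≤ 3.

Yes; width 3.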